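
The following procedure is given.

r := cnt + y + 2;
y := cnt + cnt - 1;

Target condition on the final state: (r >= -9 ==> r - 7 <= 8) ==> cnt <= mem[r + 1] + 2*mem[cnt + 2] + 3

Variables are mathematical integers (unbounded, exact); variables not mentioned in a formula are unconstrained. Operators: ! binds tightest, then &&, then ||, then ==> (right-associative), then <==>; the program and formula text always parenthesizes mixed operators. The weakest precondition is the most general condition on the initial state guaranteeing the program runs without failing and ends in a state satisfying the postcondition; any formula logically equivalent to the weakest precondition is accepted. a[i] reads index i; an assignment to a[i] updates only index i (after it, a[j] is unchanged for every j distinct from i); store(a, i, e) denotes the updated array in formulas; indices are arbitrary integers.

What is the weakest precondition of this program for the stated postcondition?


Working backward. After the program, the postcondition (r >= -9 ==> r - 7 <= 8) ==> cnt <= mem[r + 1] + 2*mem[cnt + 2] + 3 must hold; in canonical form it is (r >= -9 ==> r <= 15) ==> cnt <= 2*mem[cnt + 2] + mem[r + 1] + 3.
Before y := cnt + cnt - 1: (r >= -9 ==> r <= 15) ==> cnt <= 2*mem[cnt + 2] + mem[r + 1] + 3
Before r := cnt + y + 2: (cnt + y >= -11 ==> cnt + y <= 13) ==> cnt <= mem[cnt + y + 3] + 2*mem[cnt + 2] + 3
Answer: WP = (cnt + y >= -11 ==> cnt + y <= 13) ==> cnt <= mem[cnt + y + 3] + 2*mem[cnt + 2] + 3


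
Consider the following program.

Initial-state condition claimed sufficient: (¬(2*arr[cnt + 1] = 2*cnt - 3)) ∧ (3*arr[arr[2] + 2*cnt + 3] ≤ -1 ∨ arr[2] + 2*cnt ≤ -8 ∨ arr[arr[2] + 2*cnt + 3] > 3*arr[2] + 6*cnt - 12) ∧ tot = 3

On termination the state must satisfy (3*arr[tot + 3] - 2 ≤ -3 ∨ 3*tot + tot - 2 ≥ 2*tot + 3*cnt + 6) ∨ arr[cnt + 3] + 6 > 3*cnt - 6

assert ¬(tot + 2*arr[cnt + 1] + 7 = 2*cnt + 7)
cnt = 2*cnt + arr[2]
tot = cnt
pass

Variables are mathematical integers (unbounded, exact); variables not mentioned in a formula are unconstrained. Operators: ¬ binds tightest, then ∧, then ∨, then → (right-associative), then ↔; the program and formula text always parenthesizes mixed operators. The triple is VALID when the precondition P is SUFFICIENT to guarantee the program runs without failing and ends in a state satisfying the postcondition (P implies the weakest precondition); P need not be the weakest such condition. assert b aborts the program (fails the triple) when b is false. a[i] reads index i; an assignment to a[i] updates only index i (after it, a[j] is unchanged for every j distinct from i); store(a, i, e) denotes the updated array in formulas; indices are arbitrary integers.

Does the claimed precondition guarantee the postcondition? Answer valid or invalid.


Working backward. After the program, the postcondition (3*arr[tot + 3] - 2 ≤ -3 ∨ 3*tot + tot - 2 ≥ 2*tot + 3*cnt + 6) ∨ arr[cnt + 3] + 6 > 3*cnt - 6 must hold; in canonical form it is 3*arr[tot + 3] ≤ -1 ∨ 2*tot ≥ 3*cnt + 8 ∨ arr[cnt + 3] > 3*cnt - 12.
Before skip: 3*arr[tot + 3] ≤ -1 ∨ 2*tot ≥ 3*cnt + 8 ∨ arr[cnt + 3] > 3*cnt - 12
Before tot := cnt: 3*arr[cnt + 3] ≤ -1 ∨ cnt ≤ -8 ∨ arr[cnt + 3] > 3*cnt - 12
Before cnt := 2*cnt + arr[2]: 3*arr[arr[2] + 2*cnt + 3] ≤ -1 ∨ arr[2] + 2*cnt ≤ -8 ∨ arr[arr[2] + 2*cnt + 3] > 3*arr[2] + 6*cnt - 12
Before assert ¬(tot + 2*arr[cnt + 1] + 7 = 2*cnt + 7): (¬(2*arr[cnt + 1] + tot = 2*cnt)) ∧ (3*arr[arr[2] + 2*cnt + 3] ≤ -1 ∨ arr[2] + 2*cnt ≤ -8 ∨ arr[arr[2] + 2*cnt + 3] > 3*arr[2] + 6*cnt - 12)
The weakest precondition is (¬(2*arr[cnt + 1] + tot = 2*cnt)) ∧ (3*arr[arr[2] + 2*cnt + 3] ≤ -1 ∨ arr[2] + 2*cnt ≤ -8 ∨ arr[arr[2] + 2*cnt + 3] > 3*arr[2] + 6*cnt - 12).
Check whether (¬(2*arr[cnt + 1] = 2*cnt - 3)) ∧ (3*arr[arr[2] + 2*cnt + 3] ≤ -1 ∨ arr[2] + 2*cnt ≤ -8 ∨ arr[arr[2] + 2*cnt + 3] > 3*arr[2] + 6*cnt - 12) ∧ tot = 3 implies it.
Every state satisfying the precondition satisfies the weakest precondition: the implication holds.
Answer: valid


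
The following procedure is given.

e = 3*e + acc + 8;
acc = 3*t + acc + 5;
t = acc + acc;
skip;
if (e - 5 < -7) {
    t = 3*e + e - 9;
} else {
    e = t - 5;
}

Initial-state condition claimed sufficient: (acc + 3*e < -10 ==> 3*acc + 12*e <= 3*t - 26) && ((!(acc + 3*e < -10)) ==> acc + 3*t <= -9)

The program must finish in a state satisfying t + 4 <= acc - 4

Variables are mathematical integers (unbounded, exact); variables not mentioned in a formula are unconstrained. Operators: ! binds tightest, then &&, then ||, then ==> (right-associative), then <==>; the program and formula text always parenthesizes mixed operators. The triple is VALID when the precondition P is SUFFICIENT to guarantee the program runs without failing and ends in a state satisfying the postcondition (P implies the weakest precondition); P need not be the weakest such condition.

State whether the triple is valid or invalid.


Working backward. After the program, the postcondition t + 4 <= acc - 4 must hold; in canonical form it is t <= acc - 8.
Then branch requires 4*e <= acc + 1; else branch requires t <= acc - 8.
Before the if: (e < -2 ==> 4*e <= acc + 1) && ((!(e < -2)) ==> t <= acc - 8)
Before skip: (e < -2 ==> 4*e <= acc + 1) && ((!(e < -2)) ==> t <= acc - 8)
Before t := acc + acc: (e < -2 ==> 4*e <= acc + 1) && ((!(e < -2)) ==> acc <= -8)
Before acc := 3*t + acc + 5: (e < -2 ==> 4*e <= acc + 3*t + 6) && ((!(e < -2)) ==> acc + 3*t <= -13)
Before e := 3*e + acc + 8: (acc + 3*e < -10 ==> 3*acc + 12*e <= 3*t - 26) && ((!(acc + 3*e < -10)) ==> acc + 3*t <= -13)
The weakest precondition is (acc + 3*e < -10 ==> 3*acc + 12*e <= 3*t - 26) && ((!(acc + 3*e < -10)) ==> acc + 3*t <= -13).
Check whether (acc + 3*e < -10 ==> 3*acc + 12*e <= 3*t - 26) && ((!(acc + 3*e < -10)) ==> acc + 3*t <= -9) implies it.
Countermodel: at the initial state acc = 0, e = 0, t = -3, the precondition holds but the weakest precondition fails.
Answer: invalid


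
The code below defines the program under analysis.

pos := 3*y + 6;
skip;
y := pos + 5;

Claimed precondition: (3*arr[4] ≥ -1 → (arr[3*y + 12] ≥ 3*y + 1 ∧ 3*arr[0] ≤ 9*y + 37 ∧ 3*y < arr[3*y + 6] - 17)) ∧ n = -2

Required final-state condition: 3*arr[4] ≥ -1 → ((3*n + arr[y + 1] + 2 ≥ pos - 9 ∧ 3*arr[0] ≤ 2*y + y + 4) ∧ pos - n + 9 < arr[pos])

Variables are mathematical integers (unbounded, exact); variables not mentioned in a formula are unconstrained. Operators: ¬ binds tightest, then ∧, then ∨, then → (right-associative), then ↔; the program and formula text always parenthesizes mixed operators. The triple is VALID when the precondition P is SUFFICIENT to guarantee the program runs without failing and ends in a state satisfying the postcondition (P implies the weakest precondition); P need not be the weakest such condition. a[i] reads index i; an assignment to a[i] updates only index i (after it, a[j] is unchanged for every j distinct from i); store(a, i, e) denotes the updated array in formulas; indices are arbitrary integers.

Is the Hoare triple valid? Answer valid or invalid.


Working backward. After the program, the postcondition 3*arr[4] ≥ -1 → ((3*n + arr[y + 1] + 2 ≥ pos - 9 ∧ 3*arr[0] ≤ 2*y + y + 4) ∧ pos - n + 9 < arr[pos]) must hold; in canonical form it is 3*arr[4] ≥ -1 → (arr[y + 1] + 3*n ≥ pos - 11 ∧ 3*arr[0] ≤ 3*y + 4 ∧ pos < arr[pos] + n - 9).
Before y := pos + 5: 3*arr[4] ≥ -1 → (arr[pos + 6] + 3*n ≥ pos - 11 ∧ 3*arr[0] ≤ 3*pos + 19 ∧ pos < arr[pos] + n - 9)
Before skip: 3*arr[4] ≥ -1 → (arr[pos + 6] + 3*n ≥ pos - 11 ∧ 3*arr[0] ≤ 3*pos + 19 ∧ pos < arr[pos] + n - 9)
Before pos := 3*y + 6: 3*arr[4] ≥ -1 → (arr[3*y + 12] + 3*n ≥ 3*y - 5 ∧ 3*arr[0] ≤ 9*y + 37 ∧ 3*y < arr[3*y + 6] + n - 15)
The weakest precondition is 3*arr[4] ≥ -1 → (arr[3*y + 12] + 3*n ≥ 3*y - 5 ∧ 3*arr[0] ≤ 9*y + 37 ∧ 3*y < arr[3*y + 6] + n - 15).
Check whether (3*arr[4] ≥ -1 → (arr[3*y + 12] ≥ 3*y + 1 ∧ 3*arr[0] ≤ 9*y + 37 ∧ 3*y < arr[3*y + 6] - 17)) ∧ n = -2 implies it.
Every state satisfying the precondition satisfies the weakest precondition: the implication holds.
Answer: valid


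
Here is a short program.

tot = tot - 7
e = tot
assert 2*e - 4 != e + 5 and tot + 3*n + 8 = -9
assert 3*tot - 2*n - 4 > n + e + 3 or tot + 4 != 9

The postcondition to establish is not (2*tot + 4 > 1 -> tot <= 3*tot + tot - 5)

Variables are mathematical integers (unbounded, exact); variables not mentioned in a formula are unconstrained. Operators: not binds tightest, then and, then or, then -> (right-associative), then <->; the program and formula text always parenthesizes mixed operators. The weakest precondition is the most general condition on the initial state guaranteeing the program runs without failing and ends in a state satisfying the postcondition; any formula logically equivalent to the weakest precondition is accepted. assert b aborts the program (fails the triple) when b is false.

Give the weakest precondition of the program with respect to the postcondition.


Working backward. After the program, the postcondition not (2*tot + 4 > 1 -> tot <= 3*tot + tot - 5) must hold; in canonical form it is not (2*tot > -3 -> 3*tot >= 5).
Before assert 3*tot - 2*n - 4 > n + e + 3 or tot + 4 != 9: (3*tot > e + 3*n + 7 or tot != 5) and (not (2*tot > -3 -> 3*tot >= 5))
Before assert 2*e - 4 != e + 5 and tot + 3*n + 8 = -9: e != 9 and 3*n + tot = -17 and (3*tot > e + 3*n + 7 or tot != 5) and (not (2*tot > -3 -> 3*tot >= 5))
Before e := tot: tot != 9 and 3*n + tot = -17 and (2*tot > 3*n + 7 or tot != 5) and (not (2*tot > -3 -> 3*tot >= 5))
Before tot := tot - 7: tot != 16 and 3*n + tot = -10 and (2*tot > 3*n + 21 or tot != 12) and (not (2*tot > 11 -> 3*tot >= 26))
Answer: WP = tot != 16 and 3*n + tot = -10 and (2*tot > 3*n + 21 or tot != 12) and (not (2*tot > 11 -> 3*tot >= 26))


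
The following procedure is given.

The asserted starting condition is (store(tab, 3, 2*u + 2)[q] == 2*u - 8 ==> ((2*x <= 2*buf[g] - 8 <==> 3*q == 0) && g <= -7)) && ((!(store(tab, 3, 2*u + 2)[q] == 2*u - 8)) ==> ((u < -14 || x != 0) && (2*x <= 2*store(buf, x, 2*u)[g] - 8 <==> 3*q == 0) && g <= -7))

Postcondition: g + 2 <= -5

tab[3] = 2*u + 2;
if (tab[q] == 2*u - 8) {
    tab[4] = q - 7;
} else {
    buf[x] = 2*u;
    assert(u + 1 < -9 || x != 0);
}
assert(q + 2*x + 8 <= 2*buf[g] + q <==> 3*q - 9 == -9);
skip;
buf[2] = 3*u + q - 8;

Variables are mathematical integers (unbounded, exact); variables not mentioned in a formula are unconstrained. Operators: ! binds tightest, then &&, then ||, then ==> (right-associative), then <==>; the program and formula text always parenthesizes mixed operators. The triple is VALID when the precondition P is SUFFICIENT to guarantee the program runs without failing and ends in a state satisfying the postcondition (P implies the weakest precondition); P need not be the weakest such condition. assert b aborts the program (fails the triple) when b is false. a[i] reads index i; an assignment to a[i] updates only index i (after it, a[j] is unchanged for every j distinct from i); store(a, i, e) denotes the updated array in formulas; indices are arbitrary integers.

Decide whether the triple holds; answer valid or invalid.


Working backward. After the program, the postcondition g + 2 <= -5 must hold; in canonical form it is g <= -7.
Before buf[2] := 3*u + q - 8: g <= -7
Before skip: g <= -7
Before assert q + 2*x + 8 <= 2*buf[g] + q <==> 3*q - 9 == -9: (2*x <= 2*buf[g] - 8 <==> 3*q == 0) && g <= -7
Then branch requires (2*x <= 2*buf[g] - 8 <==> 3*q == 0) && g <= -7; else branch requires (u < -10 || x != 0) && (2*x <= 2*store(buf, x, 2*u)[g] - 8 <==> 3*q == 0) && g <= -7.
Before the if: (tab[q] == 2*u - 8 ==> ((2*x <= 2*buf[g] - 8 <==> 3*q == 0) && g <= -7)) && ((!(tab[q] == 2*u - 8)) ==> ((u < -10 || x != 0) && (2*x <= 2*store(buf, x, 2*u)[g] - 8 <==> 3*q == 0) && g <= -7))
Before tab[3] := 2*u + 2: (store(tab, 3, 2*u + 2)[q] == 2*u - 8 ==> ((2*x <= 2*buf[g] - 8 <==> 3*q == 0) && g <= -7)) && ((!(store(tab, 3, 2*u + 2)[q] == 2*u - 8)) ==> ((u < -10 || x != 0) && (2*x <= 2*store(buf, x, 2*u)[g] - 8 <==> 3*q == 0) && g <= -7))
The weakest precondition is (store(tab, 3, 2*u + 2)[q] == 2*u - 8 ==> ((2*x <= 2*buf[g] - 8 <==> 3*q == 0) && g <= -7)) && ((!(store(tab, 3, 2*u + 2)[q] == 2*u - 8)) ==> ((u < -10 || x != 0) && (2*x <= 2*store(buf, x, 2*u)[g] - 8 <==> 3*q == 0) && g <= -7)).
Check whether (store(tab, 3, 2*u + 2)[q] == 2*u - 8 ==> ((2*x <= 2*buf[g] - 8 <==> 3*q == 0) && g <= -7)) && ((!(store(tab, 3, 2*u + 2)[q] == 2*u - 8)) ==> ((u < -14 || x != 0) && (2*x <= 2*store(buf, x, 2*u)[g] - 8 <==> 3*q == 0) && g <= -7)) implies it.
Every state satisfying the precondition satisfies the weakest precondition: the implication holds.
Answer: valid


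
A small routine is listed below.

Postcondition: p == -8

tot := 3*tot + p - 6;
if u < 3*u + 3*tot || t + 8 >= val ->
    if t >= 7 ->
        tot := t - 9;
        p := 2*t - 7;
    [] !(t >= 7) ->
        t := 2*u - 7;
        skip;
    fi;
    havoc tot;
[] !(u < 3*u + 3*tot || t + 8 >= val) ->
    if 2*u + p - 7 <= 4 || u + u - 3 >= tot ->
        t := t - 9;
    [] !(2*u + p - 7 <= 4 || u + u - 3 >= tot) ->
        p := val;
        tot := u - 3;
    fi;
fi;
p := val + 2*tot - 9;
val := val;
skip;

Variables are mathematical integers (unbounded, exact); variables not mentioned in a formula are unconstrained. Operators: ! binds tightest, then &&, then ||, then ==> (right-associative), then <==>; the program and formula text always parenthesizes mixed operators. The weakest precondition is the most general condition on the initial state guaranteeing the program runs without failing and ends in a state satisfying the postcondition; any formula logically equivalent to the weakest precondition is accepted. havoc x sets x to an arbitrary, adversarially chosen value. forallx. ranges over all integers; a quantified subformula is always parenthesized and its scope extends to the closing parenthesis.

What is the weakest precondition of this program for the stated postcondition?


Working backward. After the program, p == -8 must hold.
Before skip: p == -8
Before val := val: p == -8
Before p := val + 2*tot - 9: 2*tot + val == 1
Then branch requires (t >= 7 ==> (forall tot_1. 2*tot_1 + val == 1)) && ((!(t >= 7)) ==> (forall tot_1. 2*tot_1 + val == 1)); else branch requires ((p + 2*u <= 11 || 2*u >= tot + 3) ==> 2*tot + val == 1) && ((!(p + 2*u <= 11 || 2*u >= tot + 3)) ==> 2*u + val == 7).
Before the if: ((3*tot + 2*u > 0 || t >= val - 8) ==> ((t >= 7 ==> (forall tot_1. 2*tot_1 + val == 1)) && ((!(t >= 7)) ==> (forall tot_1. 2*tot_1 + val == 1)))) && ((!(3*tot + 2*u > 0 || t >= val - 8)) ==> (((p + 2*u <= 11 || 2*u >= tot + 3) ==> 2*tot + val == 1) && ((!(p + 2*u <= 11 || 2*u >= tot + 3)) ==> 2*u + val == 7)))
Before tot := 3*tot + p - 6: ((3*p + 9*tot + 2*u > 18 || t >= val - 8) ==> ((t >= 7 ==> (forall tot_1. 2*tot_1 + val == 1)) && ((!(t >= 7)) ==> (forall tot_1. 2*tot_1 + val == 1)))) && ((!(3*p + 9*tot + 2*u > 18 || t >= val - 8)) ==> (((p + 2*u <= 11 || 2*u >= p + 3*tot - 3) ==> 2*p + 6*tot + val == 13) && ((!(p + 2*u <= 11 || 2*u >= p + 3*tot - 3)) ==> 2*u + val == 7)))
Answer: WP = ((3*p + 9*tot + 2*u > 18 || t >= val - 8) ==> ((t >= 7 ==> (forall tot_1. 2*tot_1 + val == 1)) && ((!(t >= 7)) ==> (forall tot_1. 2*tot_1 + val == 1)))) && ((!(3*p + 9*tot + 2*u > 18 || t >= val - 8)) ==> (((p + 2*u <= 11 || 2*u >= p + 3*tot - 3) ==> 2*p + 6*tot + val == 13) && ((!(p + 2*u <= 11 || 2*u >= p + 3*tot - 3)) ==> 2*u + val == 7)))


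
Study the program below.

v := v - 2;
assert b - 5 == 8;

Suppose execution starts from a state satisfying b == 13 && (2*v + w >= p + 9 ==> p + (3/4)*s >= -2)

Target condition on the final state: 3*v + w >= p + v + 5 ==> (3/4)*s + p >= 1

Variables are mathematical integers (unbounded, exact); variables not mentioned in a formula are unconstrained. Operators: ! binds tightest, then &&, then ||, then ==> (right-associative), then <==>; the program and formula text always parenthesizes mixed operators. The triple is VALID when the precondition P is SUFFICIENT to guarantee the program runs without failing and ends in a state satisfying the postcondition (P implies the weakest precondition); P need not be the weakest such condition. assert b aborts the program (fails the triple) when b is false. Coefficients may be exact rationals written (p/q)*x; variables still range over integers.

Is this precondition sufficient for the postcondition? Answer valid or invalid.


Working backward. After the program, the postcondition 3*v + w >= p + v + 5 ==> (3/4)*s + p >= 1 must hold; in canonical form it is 2*v + w >= p + 5 ==> p + (3/4)*s >= 1.
Before assert b - 5 == 8: b == 13 && (2*v + w >= p + 5 ==> p + (3/4)*s >= 1)
Before v := v - 2: b == 13 && (2*v + w >= p + 9 ==> p + (3/4)*s >= 1)
The weakest precondition is b == 13 && (2*v + w >= p + 9 ==> p + (3/4)*s >= 1).
Check whether b == 13 && (2*v + w >= p + 9 ==> p + (3/4)*s >= -2) implies it.
Countermodel: at the initial state b = 13, p = 0, s = 0, v = 0, w = 9, the precondition holds but the weakest precondition fails.
Answer: invalid


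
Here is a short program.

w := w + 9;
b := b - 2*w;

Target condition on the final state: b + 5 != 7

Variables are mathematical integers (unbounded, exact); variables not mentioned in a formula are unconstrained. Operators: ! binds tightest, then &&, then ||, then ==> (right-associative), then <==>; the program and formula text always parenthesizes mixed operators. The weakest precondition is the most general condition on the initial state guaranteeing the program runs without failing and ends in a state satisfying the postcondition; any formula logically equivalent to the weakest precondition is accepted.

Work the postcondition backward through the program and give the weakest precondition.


Working backward. After the program, the postcondition b + 5 != 7 must hold; in canonical form it is b != 2.
Before b := b - 2*w: b != 2*w + 2
Before w := w + 9: b != 2*w + 20
Answer: WP = b != 2*w + 20


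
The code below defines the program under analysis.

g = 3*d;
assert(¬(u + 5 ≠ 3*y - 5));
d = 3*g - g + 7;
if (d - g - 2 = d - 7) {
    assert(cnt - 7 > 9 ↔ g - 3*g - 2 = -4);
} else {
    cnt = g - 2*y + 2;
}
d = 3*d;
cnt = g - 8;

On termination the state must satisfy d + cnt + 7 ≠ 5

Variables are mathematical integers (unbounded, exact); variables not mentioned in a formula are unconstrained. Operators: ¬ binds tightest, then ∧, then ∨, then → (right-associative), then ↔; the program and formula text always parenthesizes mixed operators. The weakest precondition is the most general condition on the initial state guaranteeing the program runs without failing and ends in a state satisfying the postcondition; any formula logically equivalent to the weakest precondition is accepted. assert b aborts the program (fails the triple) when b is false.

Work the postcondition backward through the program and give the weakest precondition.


Working backward. After the program, the postcondition d + cnt + 7 ≠ 5 must hold; in canonical form it is cnt + d ≠ -2.
Before cnt := g - 8: d + g ≠ 6
Before d := 3*d: 3*d + g ≠ 6
Then branch requires (cnt > 16 ↔ 2*g = 2) ∧ 3*d + g ≠ 6; else branch requires 3*d + g ≠ 6.
Before the if: (g = 5 → ((cnt > 16 ↔ 2*g = 2) ∧ 3*d + g ≠ 6)) ∧ ((¬(g = 5)) → 3*d + g ≠ 6)
Before d := 3*g - g + 7: (g = 5 → ((cnt > 16 ↔ 2*g = 2) ∧ 7*g ≠ -15)) ∧ ((¬(g = 5)) → 7*g ≠ -15)
Before assert ¬(u + 5 ≠ 3*y - 5): (¬(u ≠ 3*y - 10)) ∧ (g = 5 → ((cnt > 16 ↔ 2*g = 2) ∧ 7*g ≠ -15)) ∧ ((¬(g = 5)) → 7*g ≠ -15)
Before g := 3*d: (¬(u ≠ 3*y - 10)) ∧ (3*d = 5 → ((cnt > 16 ↔ 6*d = 2) ∧ 21*d ≠ -15)) ∧ ((¬(3*d = 5)) → 21*d ≠ -15)
Answer: WP = (¬(u ≠ 3*y - 10)) ∧ (3*d = 5 → ((cnt > 16 ↔ 6*d = 2) ∧ 21*d ≠ -15)) ∧ ((¬(3*d = 5)) → 21*d ≠ -15)


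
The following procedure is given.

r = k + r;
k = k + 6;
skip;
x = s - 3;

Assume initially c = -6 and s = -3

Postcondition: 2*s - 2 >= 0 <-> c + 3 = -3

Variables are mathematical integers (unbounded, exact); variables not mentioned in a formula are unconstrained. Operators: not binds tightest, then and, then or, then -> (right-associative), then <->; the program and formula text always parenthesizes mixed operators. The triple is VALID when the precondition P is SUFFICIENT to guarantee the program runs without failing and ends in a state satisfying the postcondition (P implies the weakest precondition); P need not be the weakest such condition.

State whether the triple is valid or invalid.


Working backward. After the program, the postcondition 2*s - 2 >= 0 <-> c + 3 = -3 must hold; in canonical form it is 2*s >= 2 <-> c = -6.
Before x := s - 3: 2*s >= 2 <-> c = -6
Before skip: 2*s >= 2 <-> c = -6
Before k := k + 6: 2*s >= 2 <-> c = -6
Before r := k + r: 2*s >= 2 <-> c = -6
The weakest precondition is 2*s >= 2 <-> c = -6.
Check whether c = -6 and s = -3 implies it.
Countermodel: at the initial state c = -6, s = -3, the precondition holds but the weakest precondition fails.
Answer: invalid


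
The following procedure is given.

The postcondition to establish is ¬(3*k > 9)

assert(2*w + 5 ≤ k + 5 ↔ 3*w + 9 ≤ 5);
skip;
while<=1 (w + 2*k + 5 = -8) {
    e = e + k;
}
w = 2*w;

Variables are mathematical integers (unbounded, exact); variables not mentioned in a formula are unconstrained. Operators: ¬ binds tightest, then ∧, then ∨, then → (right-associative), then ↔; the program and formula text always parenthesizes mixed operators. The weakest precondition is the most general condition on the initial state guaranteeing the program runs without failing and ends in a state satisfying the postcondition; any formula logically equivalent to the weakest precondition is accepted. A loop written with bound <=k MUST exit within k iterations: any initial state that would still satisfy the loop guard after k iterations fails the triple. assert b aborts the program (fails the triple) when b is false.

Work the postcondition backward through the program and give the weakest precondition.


Working backward. After the program, ¬(3*k > 9) must hold.
Before w := 2*w: ¬(3*k > 9)
Before the loop (bound <=1), unroll the exhaustion recursion (WP_0 = exit-now case; WP_j = one more guarded iteration, up to j = 1):
  WP_0: (¬(2*k + w = -13)) ∧ (¬(3*k > 9))
  WP_1: (2*k + w = -13 → ((¬(2*k + w = -13)) ∧ (¬(3*k > 9)))) ∧ ((¬(2*k + w = -13)) → (¬(3*k > 9)))
So before the loop: (2*k + w = -13 → ((¬(2*k + w = -13)) ∧ (¬(3*k > 9)))) ∧ ((¬(2*k + w = -13)) → (¬(3*k > 9)))
Before skip: (2*k + w = -13 → ((¬(2*k + w = -13)) ∧ (¬(3*k > 9)))) ∧ ((¬(2*k + w = -13)) → (¬(3*k > 9)))
Before assert 2*w + 5 ≤ k + 5 ↔ 3*w + 9 ≤ 5: (2*w ≤ k ↔ 3*w ≤ -4) ∧ (2*k + w = -13 → ((¬(2*k + w = -13)) ∧ (¬(3*k > 9)))) ∧ ((¬(2*k + w = -13)) → (¬(3*k > 9)))
Answer: WP = (2*w ≤ k ↔ 3*w ≤ -4) ∧ (2*k + w = -13 → ((¬(2*k + w = -13)) ∧ (¬(3*k > 9)))) ∧ ((¬(2*k + w = -13)) → (¬(3*k > 9)))


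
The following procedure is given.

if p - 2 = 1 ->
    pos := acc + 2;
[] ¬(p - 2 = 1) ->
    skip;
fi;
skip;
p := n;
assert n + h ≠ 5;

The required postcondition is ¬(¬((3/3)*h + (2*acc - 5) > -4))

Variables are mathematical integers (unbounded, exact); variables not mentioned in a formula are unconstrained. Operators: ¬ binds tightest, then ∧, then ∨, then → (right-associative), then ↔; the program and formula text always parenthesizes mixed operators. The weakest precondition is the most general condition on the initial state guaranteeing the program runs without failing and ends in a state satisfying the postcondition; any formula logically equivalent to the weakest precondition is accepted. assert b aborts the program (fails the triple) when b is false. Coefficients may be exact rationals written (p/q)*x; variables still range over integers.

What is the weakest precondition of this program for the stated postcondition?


Working backward. After the program, the postcondition ¬(¬((3/3)*h + (2*acc - 5) > -4)) must hold; in canonical form it is 2*acc + h > 1.
Before assert n + h ≠ 5: h + n ≠ 5 ∧ 2*acc + h > 1
Before p := n: h + n ≠ 5 ∧ 2*acc + h > 1
Before skip: h + n ≠ 5 ∧ 2*acc + h > 1
Then branch requires h + n ≠ 5 ∧ 2*acc + h > 1; else branch requires h + n ≠ 5 ∧ 2*acc + h > 1.
Before the if: (p = 3 → (h + n ≠ 5 ∧ 2*acc + h > 1)) ∧ ((¬(p = 3)) → (h + n ≠ 5 ∧ 2*acc + h > 1))
Answer: WP = (p = 3 → (h + n ≠ 5 ∧ 2*acc + h > 1)) ∧ ((¬(p = 3)) → (h + n ≠ 5 ∧ 2*acc + h > 1))


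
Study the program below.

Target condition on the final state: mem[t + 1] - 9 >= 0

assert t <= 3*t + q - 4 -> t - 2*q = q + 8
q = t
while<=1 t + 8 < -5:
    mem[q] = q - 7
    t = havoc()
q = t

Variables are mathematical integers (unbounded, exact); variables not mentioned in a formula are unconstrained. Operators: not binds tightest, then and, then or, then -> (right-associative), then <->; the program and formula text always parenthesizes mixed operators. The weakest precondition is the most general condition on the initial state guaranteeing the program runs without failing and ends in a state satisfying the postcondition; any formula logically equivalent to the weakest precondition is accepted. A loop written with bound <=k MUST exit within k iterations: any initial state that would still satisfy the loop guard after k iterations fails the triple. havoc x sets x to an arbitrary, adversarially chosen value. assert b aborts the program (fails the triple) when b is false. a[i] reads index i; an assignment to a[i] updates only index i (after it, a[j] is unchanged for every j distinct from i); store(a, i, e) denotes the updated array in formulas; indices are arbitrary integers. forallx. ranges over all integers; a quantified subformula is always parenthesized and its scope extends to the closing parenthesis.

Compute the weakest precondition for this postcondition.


Working backward. After the program, the postcondition mem[t + 1] - 9 >= 0 must hold; in canonical form it is mem[t + 1] >= 9.
Before q := t: mem[t + 1] >= 9
Before the loop (bound <=1), unroll the exhaustion recursion (WP_0 = exit-now case; WP_j = one more guarded iteration, up to j = 1):
  WP_0: (not (t < -13)) and mem[t + 1] >= 9
  WP_1: (t < -13 -> (forall t_1. ((not (t_1 < -13)) and store(mem, q, q - 7)[t_1 + 1] >= 9))) and ((not (t < -13)) -> mem[t + 1] >= 9)
So before the loop: (t < -13 -> (forall t_1. ((not (t_1 < -13)) and store(mem, q, q - 7)[t_1 + 1] >= 9))) and ((not (t < -13)) -> mem[t + 1] >= 9)
Before q := t: (t < -13 -> (forall t_1. ((not (t_1 < -13)) and store(mem, t, t - 7)[t_1 + 1] >= 9))) and ((not (t < -13)) -> mem[t + 1] >= 9)
Before assert t <= 3*t + q - 4 -> t - 2*q = q + 8: (q + 2*t >= 4 -> t = 3*q + 8) and (t < -13 -> (forall t_1. ((not (t_1 < -13)) and store(mem, t, t - 7)[t_1 + 1] >= 9))) and ((not (t < -13)) -> mem[t + 1] >= 9)
Answer: WP = (q + 2*t >= 4 -> t = 3*q + 8) and (t < -13 -> (forall t_1. ((not (t_1 < -13)) and store(mem, t, t - 7)[t_1 + 1] >= 9))) and ((not (t < -13)) -> mem[t + 1] >= 9)


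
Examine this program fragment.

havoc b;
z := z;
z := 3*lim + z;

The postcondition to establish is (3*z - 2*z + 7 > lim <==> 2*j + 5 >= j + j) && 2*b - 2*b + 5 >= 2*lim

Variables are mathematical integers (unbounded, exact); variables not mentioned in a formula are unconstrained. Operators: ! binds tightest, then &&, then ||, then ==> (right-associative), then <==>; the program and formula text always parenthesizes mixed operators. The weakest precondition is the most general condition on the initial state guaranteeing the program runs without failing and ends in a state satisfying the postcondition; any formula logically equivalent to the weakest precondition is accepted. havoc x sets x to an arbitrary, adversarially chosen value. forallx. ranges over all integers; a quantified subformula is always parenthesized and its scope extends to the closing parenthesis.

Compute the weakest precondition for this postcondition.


Working backward. After the program, the postcondition (3*z - 2*z + 7 > lim <==> 2*j + 5 >= j + j) && 2*b - 2*b + 5 >= 2*lim must hold; in canonical form it is z > lim - 7 && 2*lim <= 5.
Before z := 3*lim + z: 2*lim + z > -7 && 2*lim <= 5
Before z := z: 2*lim + z > -7 && 2*lim <= 5
Before havoc b: 2*lim + z > -7 && 2*lim <= 5
Answer: WP = 2*lim + z > -7 && 2*lim <= 5


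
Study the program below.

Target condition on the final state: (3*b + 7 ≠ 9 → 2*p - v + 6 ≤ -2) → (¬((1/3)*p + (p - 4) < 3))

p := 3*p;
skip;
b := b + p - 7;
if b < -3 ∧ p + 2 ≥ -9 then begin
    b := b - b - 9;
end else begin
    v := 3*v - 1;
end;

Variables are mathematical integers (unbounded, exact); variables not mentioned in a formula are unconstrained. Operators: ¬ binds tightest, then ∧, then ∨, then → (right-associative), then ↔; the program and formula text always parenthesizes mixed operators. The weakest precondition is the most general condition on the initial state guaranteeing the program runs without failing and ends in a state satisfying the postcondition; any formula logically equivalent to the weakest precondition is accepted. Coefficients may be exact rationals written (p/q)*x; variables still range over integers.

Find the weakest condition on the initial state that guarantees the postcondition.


Working backward. After the program, the postcondition (3*b + 7 ≠ 9 → 2*p - v + 6 ≤ -2) → (¬((1/3)*p + (p - 4) < 3)) must hold; in canonical form it is (3*b ≠ 2 → 2*p ≤ v - 8) → (¬((4/3)*p < 7)).
Then branch requires 2*p ≤ v - 8 → (¬((4/3)*p < 7)); else branch requires (3*b ≠ 2 → 2*p ≤ 3*v - 9) → (¬((4/3)*p < 7)).
Before the if: ((b < -3 ∧ p ≥ -11) → (2*p ≤ v - 8 → (¬((4/3)*p < 7)))) ∧ ((¬(b < -3 ∧ p ≥ -11)) → ((3*b ≠ 2 → 2*p ≤ 3*v - 9) → (¬((4/3)*p < 7))))
Before b := b + p - 7: ((b + p < 4 ∧ p ≥ -11) → (2*p ≤ v - 8 → (¬((4/3)*p < 7)))) ∧ ((¬(b + p < 4 ∧ p ≥ -11)) → ((3*b + 3*p ≠ 23 → 2*p ≤ 3*v - 9) → (¬((4/3)*p < 7))))
Before skip: ((b + p < 4 ∧ p ≥ -11) → (2*p ≤ v - 8 → (¬((4/3)*p < 7)))) ∧ ((¬(b + p < 4 ∧ p ≥ -11)) → ((3*b + 3*p ≠ 23 → 2*p ≤ 3*v - 9) → (¬((4/3)*p < 7))))
Before p := 3*p: ((b + 3*p < 4 ∧ 3*p ≥ -11) → (6*p ≤ v - 8 → (¬(4*p < 7)))) ∧ ((¬(b + 3*p < 4 ∧ 3*p ≥ -11)) → ((3*b + 9*p ≠ 23 → 6*p ≤ 3*v - 9) → (¬(4*p < 7))))
Answer: WP = ((b + 3*p < 4 ∧ 3*p ≥ -11) → (6*p ≤ v - 8 → (¬(4*p < 7)))) ∧ ((¬(b + 3*p < 4 ∧ 3*p ≥ -11)) → ((3*b + 9*p ≠ 23 → 6*p ≤ 3*v - 9) → (¬(4*p < 7))))


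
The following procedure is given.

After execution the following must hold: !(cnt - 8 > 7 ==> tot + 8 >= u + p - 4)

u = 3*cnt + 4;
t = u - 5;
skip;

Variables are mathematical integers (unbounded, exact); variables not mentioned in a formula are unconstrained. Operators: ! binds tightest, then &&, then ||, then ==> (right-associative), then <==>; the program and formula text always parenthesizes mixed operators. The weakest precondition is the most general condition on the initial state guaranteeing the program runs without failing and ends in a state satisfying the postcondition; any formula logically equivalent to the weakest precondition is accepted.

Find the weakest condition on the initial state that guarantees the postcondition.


Working backward. After the program, the postcondition !(cnt - 8 > 7 ==> tot + 8 >= u + p - 4) must hold; in canonical form it is !(cnt > 15 ==> tot >= p + u - 12).
Before skip: !(cnt > 15 ==> tot >= p + u - 12)
Before t := u - 5: !(cnt > 15 ==> tot >= p + u - 12)
Before u := 3*cnt + 4: !(cnt > 15 ==> tot >= 3*cnt + p - 8)
Answer: WP = !(cnt > 15 ==> tot >= 3*cnt + p - 8)


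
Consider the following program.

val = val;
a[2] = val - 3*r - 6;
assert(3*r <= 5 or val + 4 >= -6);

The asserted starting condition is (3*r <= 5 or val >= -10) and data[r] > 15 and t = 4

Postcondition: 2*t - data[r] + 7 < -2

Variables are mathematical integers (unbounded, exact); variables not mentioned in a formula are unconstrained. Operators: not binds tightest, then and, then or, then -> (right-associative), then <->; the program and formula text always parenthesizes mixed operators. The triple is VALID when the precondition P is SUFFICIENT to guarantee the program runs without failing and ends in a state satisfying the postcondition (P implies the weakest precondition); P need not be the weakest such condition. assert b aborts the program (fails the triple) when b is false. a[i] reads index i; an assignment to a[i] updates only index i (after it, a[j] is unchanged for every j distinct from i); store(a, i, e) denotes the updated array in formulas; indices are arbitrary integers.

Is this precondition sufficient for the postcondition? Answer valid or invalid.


Working backward. After the program, the postcondition 2*t - data[r] + 7 < -2 must hold; in canonical form it is 2*t < data[r] - 9.
Before assert 3*r <= 5 or val + 4 >= -6: (3*r <= 5 or val >= -10) and 2*t < data[r] - 9
Before a[2] := val - 3*r - 6: (3*r <= 5 or val >= -10) and 2*t < data[r] - 9
Before val := val: (3*r <= 5 or val >= -10) and 2*t < data[r] - 9
The weakest precondition is (3*r <= 5 or val >= -10) and 2*t < data[r] - 9.
Check whether (3*r <= 5 or val >= -10) and data[r] > 15 and t = 4 implies it.
Countermodel: at the initial state data = {[1] = 16, elsewhere 16}, r = 1, t = 4, val = -11, the precondition holds but the weakest precondition fails.
Answer: invalid


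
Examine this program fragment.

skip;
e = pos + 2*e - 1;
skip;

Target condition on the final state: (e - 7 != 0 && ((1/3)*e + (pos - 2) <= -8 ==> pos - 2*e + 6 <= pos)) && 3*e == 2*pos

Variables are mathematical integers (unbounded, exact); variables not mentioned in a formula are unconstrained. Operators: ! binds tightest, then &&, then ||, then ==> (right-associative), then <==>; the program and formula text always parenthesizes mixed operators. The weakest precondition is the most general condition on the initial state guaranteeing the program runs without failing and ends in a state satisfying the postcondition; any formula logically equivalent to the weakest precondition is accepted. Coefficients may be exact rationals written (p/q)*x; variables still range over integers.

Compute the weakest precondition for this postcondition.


Working backward. After the program, the postcondition (e - 7 != 0 && ((1/3)*e + (pos - 2) <= -8 ==> pos - 2*e + 6 <= pos)) && 3*e == 2*pos must hold; in canonical form it is e != 7 && ((1/3)*e + pos <= -6 ==> 2*e >= 6) && 3*e == 2*pos.
Before skip: e != 7 && ((1/3)*e + pos <= -6 ==> 2*e >= 6) && 3*e == 2*pos
Before e := pos + 2*e - 1: 2*e + pos != 8 && ((2/3)*e + (4/3)*pos <= -17/3 ==> 4*e + 2*pos >= 8) && 6*e + pos == 3
Before skip: 2*e + pos != 8 && ((2/3)*e + (4/3)*pos <= -17/3 ==> 4*e + 2*pos >= 8) && 6*e + pos == 3
Answer: WP = 2*e + pos != 8 && ((2/3)*e + (4/3)*pos <= -17/3 ==> 4*e + 2*pos >= 8) && 6*e + pos == 3


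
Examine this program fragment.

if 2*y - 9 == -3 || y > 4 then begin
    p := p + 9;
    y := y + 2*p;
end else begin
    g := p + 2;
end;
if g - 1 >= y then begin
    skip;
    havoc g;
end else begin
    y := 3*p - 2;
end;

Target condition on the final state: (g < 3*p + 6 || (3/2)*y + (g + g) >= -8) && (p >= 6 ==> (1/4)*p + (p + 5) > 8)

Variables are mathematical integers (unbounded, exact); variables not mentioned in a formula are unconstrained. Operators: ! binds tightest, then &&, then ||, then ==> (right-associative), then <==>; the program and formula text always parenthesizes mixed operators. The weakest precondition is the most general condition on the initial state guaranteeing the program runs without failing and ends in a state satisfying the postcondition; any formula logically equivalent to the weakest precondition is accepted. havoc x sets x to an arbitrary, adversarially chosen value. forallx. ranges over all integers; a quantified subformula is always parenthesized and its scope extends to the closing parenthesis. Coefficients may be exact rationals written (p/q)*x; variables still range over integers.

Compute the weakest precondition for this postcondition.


Working backward. After the program, the postcondition (g < 3*p + 6 || (3/2)*y + (g + g) >= -8) && (p >= 6 ==> (1/4)*p + (p + 5) > 8) must hold; in canonical form it is (g < 3*p + 6 || 2*g + (3/2)*y >= -8) && (p >= 6 ==> (5/4)*p > 3).
Then branch requires forall g_1. ((g_1 < 3*p + 6 || 2*g_1 + (3/2)*y >= -8) && (p >= 6 ==> (5/4)*p > 3)); else branch requires (g < 3*p + 6 || 2*g + (9/2)*p >= -5) && (p >= 6 ==> (5/4)*p > 3).
Before the if: (g >= y + 1 ==> (forall g_1. ((g_1 < 3*p + 6 || 2*g_1 + (3/2)*y >= -8) && (p >= 6 ==> (5/4)*p > 3)))) && ((!(g >= y + 1)) ==> ((g < 3*p + 6 || 2*g + (9/2)*p >= -5) && (p >= 6 ==> (5/4)*p > 3)))
Then branch requires (g >= 2*p + y + 19 ==> (forall g_1. ((g_1 < 3*p + 33 || 2*g_1 + 3*p + (3/2)*y >= -35) && (p >= -3 ==> (5/4)*p > -33/4)))) && ((!(g >= 2*p + y + 19)) ==> ((g < 3*p + 33 || 2*g + (9/2)*p >= -91/2) && (p >= -3 ==> (5/4)*p > -33/4))); else branch requires (p >= y - 1 ==> (forall g_1. ((g_1 < 3*p + 6 || 2*g_1 + (3/2)*y >= -8) && (p >= 6 ==> (5/4)*p > 3)))) && ((!(p >= y - 1)) ==> ((2*p > -4 || (13/2)*p >= -9) && (p >= 6 ==> (5/4)*p > 3))).
Before the if: ((2*y == 6 || y > 4) ==> ((g >= 2*p + y + 19 ==> (forall g_1. ((g_1 < 3*p + 33 || 2*g_1 + 3*p + (3/2)*y >= -35) && (p >= -3 ==> (5/4)*p > -33/4)))) && ((!(g >= 2*p + y + 19)) ==> ((g < 3*p + 33 || 2*g + (9/2)*p >= -91/2) && (p >= -3 ==> (5/4)*p > -33/4))))) && ((!(2*y == 6 || y > 4)) ==> ((p >= y - 1 ==> (forall g_1. ((g_1 < 3*p + 6 || 2*g_1 + (3/2)*y >= -8) && (p >= 6 ==> (5/4)*p > 3)))) && ((!(p >= y - 1)) ==> ((2*p > -4 || (13/2)*p >= -9) && (p >= 6 ==> (5/4)*p > 3)))))
Answer: WP = ((2*y == 6 || y > 4) ==> ((g >= 2*p + y + 19 ==> (forall g_1. ((g_1 < 3*p + 33 || 2*g_1 + 3*p + (3/2)*y >= -35) && (p >= -3 ==> (5/4)*p > -33/4)))) && ((!(g >= 2*p + y + 19)) ==> ((g < 3*p + 33 || 2*g + (9/2)*p >= -91/2) && (p >= -3 ==> (5/4)*p > -33/4))))) && ((!(2*y == 6 || y > 4)) ==> ((p >= y - 1 ==> (forall g_1. ((g_1 < 3*p + 6 || 2*g_1 + (3/2)*y >= -8) && (p >= 6 ==> (5/4)*p > 3)))) && ((!(p >= y - 1)) ==> ((2*p > -4 || (13/2)*p >= -9) && (p >= 6 ==> (5/4)*p > 3)))))


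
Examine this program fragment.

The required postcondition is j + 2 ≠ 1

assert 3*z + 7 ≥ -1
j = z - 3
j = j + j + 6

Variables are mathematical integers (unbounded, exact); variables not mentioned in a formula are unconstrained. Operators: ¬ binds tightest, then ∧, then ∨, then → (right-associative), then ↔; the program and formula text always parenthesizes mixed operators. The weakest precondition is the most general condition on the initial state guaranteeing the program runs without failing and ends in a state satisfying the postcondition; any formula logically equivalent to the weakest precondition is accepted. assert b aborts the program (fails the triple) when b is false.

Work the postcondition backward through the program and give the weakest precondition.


Working backward. After the program, the postcondition j + 2 ≠ 1 must hold; in canonical form it is j ≠ -1.
Before j := j + j + 6: 2*j ≠ -7
Before j := z - 3: 2*z ≠ -1
Before assert 3*z + 7 ≥ -1: 3*z ≥ -8 ∧ 2*z ≠ -1
Answer: WP = 3*z ≥ -8 ∧ 2*z ≠ -1


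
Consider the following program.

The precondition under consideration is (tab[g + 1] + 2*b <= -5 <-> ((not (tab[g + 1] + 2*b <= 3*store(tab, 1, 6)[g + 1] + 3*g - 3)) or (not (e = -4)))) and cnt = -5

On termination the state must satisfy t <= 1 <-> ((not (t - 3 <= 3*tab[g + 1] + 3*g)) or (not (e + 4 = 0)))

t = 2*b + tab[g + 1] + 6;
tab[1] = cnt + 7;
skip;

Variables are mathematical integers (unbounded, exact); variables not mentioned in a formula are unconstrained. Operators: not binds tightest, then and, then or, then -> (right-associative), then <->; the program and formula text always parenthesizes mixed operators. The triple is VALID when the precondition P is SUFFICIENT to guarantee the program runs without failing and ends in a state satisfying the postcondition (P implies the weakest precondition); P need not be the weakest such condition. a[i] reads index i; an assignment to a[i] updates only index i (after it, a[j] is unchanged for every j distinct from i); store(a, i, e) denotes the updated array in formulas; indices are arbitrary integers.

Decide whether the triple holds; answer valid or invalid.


Working backward. After the program, the postcondition t <= 1 <-> ((not (t - 3 <= 3*tab[g + 1] + 3*g)) or (not (e + 4 = 0))) must hold; in canonical form it is t <= 1 <-> ((not (t <= 3*tab[g + 1] + 3*g + 3)) or (not (e = -4))).
Before skip: t <= 1 <-> ((not (t <= 3*tab[g + 1] + 3*g + 3)) or (not (e = -4)))
Before tab[1] := cnt + 7: t <= 1 <-> ((not (t <= 3*store(tab, 1, cnt + 7)[g + 1] + 3*g + 3)) or (not (e = -4)))
Before t := 2*b + tab[g + 1] + 6: tab[g + 1] + 2*b <= -5 <-> ((not (tab[g + 1] + 2*b <= 3*store(tab, 1, cnt + 7)[g + 1] + 3*g - 3)) or (not (e = -4)))
The weakest precondition is tab[g + 1] + 2*b <= -5 <-> ((not (tab[g + 1] + 2*b <= 3*store(tab, 1, cnt + 7)[g + 1] + 3*g - 3)) or (not (e = -4))).
Check whether (tab[g + 1] + 2*b <= -5 <-> ((not (tab[g + 1] + 2*b <= 3*store(tab, 1, 6)[g + 1] + 3*g - 3)) or (not (e = -4)))) and cnt = -5 implies it.
Countermodel: at the initial state b = -1, cnt = -5, e = -4, g = 0, tab = {[1] = 7, elsewhere 3}, the precondition holds but the weakest precondition fails.
Answer: invalid
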